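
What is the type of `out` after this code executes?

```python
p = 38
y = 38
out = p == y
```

Equality comparison returns bool

bool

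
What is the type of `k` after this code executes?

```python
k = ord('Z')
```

ord() returns int (Unicode code point)

int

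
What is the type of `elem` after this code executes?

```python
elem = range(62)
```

range() returns a range object

range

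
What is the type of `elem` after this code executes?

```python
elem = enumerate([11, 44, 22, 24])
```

enumerate() returns an enumerate iterator object

enumerate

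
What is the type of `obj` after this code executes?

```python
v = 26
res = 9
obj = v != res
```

Comparison operators return bool

bool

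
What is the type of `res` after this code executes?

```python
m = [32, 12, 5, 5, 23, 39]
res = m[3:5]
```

Slicing a list always returns a list

list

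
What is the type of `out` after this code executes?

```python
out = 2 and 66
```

'and' returns the last value when all truthy (66, which is int)

int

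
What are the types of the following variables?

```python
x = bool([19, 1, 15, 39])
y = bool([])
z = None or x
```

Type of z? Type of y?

None or <bool> returns the bool; bool() returns bool

bool, bool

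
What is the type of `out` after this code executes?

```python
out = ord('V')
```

ord() returns int (Unicode code point)

int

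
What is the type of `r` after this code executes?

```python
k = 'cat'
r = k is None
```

'is' comparison returns bool

bool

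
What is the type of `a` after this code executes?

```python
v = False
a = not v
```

'not' always returns bool

bool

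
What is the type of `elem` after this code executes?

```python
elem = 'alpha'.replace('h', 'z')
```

str.replace() returns str

str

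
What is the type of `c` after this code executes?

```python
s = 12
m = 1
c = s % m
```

int % int returns int (12 % 1 = 0)

int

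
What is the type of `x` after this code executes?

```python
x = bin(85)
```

bin() returns str representation

str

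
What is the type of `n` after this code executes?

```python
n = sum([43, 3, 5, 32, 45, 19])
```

sum() of ints returns int

int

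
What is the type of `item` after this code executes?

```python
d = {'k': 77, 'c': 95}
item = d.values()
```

.values() returns a dict_values view object

dict_values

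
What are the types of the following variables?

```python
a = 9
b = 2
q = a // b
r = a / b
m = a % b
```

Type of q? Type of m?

int // int returns int; int % int returns int

int, int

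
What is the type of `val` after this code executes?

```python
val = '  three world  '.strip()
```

str.strip() returns str

str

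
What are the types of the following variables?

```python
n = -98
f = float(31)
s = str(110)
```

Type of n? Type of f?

n is int; f is float

int, float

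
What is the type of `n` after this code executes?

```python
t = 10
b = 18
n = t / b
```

int / int always returns float in Python 3 (10 / 18 = 0.555556)

float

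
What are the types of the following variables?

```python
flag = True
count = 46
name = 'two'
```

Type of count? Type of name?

count is int; name is str

int, str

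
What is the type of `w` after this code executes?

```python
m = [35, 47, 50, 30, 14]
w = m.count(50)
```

list.count() returns int

int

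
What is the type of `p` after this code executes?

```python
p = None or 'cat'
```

'or' with None returns the other value ('cat', str)

str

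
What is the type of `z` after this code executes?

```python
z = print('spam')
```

print() returns None

NoneType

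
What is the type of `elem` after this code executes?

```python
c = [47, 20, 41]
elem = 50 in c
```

'in' operator returns bool

bool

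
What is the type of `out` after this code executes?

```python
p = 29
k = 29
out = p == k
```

Equality comparison returns bool

bool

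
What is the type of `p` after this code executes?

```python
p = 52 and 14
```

'and' returns the last value when all truthy (14, which is int)

int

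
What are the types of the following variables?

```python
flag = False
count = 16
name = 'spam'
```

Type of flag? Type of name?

flag is bool; name is str

bool, str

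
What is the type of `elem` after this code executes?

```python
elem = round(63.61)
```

round() with no ndigits arg returns int

int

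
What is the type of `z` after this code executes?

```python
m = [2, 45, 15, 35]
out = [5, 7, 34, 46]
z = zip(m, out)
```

zip() returns a zip iterator object

zip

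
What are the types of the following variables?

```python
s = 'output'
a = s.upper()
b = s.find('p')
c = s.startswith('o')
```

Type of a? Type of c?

str.upper() returns str; str.startswith() returns bool

str, bool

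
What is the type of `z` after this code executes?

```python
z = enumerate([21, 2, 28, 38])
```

enumerate() returns an enumerate iterator object

enumerate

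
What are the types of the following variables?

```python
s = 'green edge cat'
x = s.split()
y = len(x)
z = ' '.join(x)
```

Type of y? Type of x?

len() returns int; str.split() returns list

int, list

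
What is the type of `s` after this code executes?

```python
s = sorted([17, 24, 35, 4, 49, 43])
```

sorted() always returns list

list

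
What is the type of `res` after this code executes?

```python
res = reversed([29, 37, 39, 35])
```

reversed() on a list returns a list_reverseiterator

list_reverseiterator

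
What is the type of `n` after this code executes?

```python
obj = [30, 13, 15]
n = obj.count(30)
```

list.count() returns int

int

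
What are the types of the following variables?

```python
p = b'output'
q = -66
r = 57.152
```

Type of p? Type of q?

p is bytes; q is int

bytes, int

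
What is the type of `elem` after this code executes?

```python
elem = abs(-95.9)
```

abs() of float returns float

float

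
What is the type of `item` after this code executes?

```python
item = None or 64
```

'or' with None returns the other value (64, int)

int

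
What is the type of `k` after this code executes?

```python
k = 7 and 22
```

'and' returns the last value when all truthy (22, which is int)

int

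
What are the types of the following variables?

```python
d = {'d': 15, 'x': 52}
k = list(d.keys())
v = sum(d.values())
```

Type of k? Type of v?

list(...) returns list; sum of int values returns int

list, int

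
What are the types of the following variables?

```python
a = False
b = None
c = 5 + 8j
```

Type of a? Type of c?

a is bool; c is complex

bool, complex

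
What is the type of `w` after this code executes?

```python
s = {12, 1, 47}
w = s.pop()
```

Popping from a set of ints returns int

int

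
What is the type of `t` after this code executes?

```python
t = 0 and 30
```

'and' returns the first falsy value (0, which is int)

int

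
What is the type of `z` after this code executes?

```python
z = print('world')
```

print() returns None

NoneType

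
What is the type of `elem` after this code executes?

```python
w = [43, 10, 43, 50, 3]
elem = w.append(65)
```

list.append() returns None (mutates in place)

NoneType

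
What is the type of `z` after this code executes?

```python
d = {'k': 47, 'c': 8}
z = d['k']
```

Accessing dict[str, int] with key 'k' returns int value 47

int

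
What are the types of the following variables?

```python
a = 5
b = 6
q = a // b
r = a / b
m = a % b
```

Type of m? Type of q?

int % int returns int; int // int returns int

int, int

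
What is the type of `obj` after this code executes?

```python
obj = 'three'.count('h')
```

str.count() returns int

int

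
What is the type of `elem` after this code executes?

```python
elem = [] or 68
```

'or' returns first truthy value (68, which is int)

int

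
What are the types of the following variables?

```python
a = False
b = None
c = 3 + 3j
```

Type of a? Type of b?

a is bool; b is NoneType

bool, NoneType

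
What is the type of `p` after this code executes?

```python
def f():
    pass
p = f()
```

A function with no return statement returns None

NoneType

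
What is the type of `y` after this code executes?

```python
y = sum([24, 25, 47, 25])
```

sum() of ints returns int

int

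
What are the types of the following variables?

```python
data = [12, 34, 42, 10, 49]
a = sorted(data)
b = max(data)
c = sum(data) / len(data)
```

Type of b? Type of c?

max of ints returns int; int / int returns float

int, float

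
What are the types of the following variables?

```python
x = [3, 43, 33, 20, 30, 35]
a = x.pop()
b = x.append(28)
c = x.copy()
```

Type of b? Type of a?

list.append() returns None; list.pop() returns the element (int)

NoneType, int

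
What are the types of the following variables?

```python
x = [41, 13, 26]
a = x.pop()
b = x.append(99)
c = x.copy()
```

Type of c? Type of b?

list.copy() returns list; list.append() returns None

list, NoneType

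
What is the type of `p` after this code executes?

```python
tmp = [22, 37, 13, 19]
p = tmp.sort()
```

list.sort() returns None (sorts in place)

NoneType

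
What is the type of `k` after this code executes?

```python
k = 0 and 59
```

'and' returns the first falsy value (0, which is int)

int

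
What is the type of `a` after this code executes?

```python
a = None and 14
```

'and' returns first falsy value (None)

NoneType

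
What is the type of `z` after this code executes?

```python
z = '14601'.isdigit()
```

str.isdigit() returns bool

bool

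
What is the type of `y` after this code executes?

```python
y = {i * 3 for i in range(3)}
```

A set comprehension {expr for x in iterable} produces a set

set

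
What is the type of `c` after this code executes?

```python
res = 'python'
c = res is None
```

'is' comparison returns bool

bool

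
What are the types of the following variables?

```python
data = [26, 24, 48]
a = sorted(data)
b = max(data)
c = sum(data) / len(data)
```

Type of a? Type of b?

sorted() returns list; max of ints returns int

list, int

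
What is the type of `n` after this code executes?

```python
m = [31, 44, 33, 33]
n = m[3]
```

Indexing a list of ints returns int (m[3] = 33)

int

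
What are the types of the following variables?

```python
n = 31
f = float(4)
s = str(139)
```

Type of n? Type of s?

n is int; s is str

int, str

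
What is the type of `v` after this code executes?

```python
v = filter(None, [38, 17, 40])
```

filter() returns a filter iterator object

filter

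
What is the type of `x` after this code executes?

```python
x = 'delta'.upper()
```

str.upper() returns str

str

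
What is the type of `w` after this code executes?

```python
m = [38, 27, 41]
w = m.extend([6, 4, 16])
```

list.extend() returns None

NoneType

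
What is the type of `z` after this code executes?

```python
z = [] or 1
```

'or' returns first truthy value (1, which is int)

int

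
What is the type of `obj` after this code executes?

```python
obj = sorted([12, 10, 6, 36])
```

sorted() always returns list

list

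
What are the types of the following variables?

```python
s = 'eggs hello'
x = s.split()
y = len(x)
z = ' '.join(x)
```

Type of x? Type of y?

str.split() returns list; len() returns int

list, int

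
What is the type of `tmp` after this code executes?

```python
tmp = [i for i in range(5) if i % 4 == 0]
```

A list comprehension [...] produces a list

list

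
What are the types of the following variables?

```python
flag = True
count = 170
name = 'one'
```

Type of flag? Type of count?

flag is bool; count is int

bool, int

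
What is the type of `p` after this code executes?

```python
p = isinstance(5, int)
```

isinstance() returns bool

bool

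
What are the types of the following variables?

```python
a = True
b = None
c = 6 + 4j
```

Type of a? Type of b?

a is bool; b is NoneType

bool, NoneType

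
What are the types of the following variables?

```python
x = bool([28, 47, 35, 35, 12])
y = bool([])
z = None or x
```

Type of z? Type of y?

None or <bool> returns the bool; bool() returns bool

bool, bool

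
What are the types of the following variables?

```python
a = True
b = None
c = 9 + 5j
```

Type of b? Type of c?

b is NoneType; c is complex

NoneType, complex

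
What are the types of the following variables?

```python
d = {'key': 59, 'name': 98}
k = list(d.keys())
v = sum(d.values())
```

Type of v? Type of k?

sum of int values returns int; list(...) returns list

int, list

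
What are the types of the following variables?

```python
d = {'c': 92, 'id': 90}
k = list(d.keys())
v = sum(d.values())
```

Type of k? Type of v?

list(...) returns list; sum of int values returns int

list, int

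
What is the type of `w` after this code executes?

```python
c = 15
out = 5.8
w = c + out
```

int + float returns float (15 + 5.8 = 20.8)

float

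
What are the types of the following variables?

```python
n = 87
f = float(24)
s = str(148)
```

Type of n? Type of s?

n is int; s is str

int, str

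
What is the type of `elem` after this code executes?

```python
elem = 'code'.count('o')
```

str.count() returns int

int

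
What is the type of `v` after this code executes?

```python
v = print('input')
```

print() returns None

NoneType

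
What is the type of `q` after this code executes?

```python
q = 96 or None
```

'or' returns first truthy value (96, int)

int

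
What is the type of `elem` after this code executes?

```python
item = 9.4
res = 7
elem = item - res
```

float - int returns float (9.4 - 7 = 2.4)

float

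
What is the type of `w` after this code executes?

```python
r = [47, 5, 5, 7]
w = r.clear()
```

list.clear() returns None

NoneType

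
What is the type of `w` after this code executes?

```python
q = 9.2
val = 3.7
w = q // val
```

float // float returns float (floor division preserves float type)

float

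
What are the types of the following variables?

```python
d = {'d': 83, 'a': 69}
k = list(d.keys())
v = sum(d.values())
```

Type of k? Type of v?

list(...) returns list; sum of int values returns int

list, int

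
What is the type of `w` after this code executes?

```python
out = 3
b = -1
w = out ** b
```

int ** negative int returns float

float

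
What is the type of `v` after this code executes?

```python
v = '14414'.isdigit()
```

str.isdigit() returns bool

bool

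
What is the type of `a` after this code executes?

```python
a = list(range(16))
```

list(range(...)) returns list

list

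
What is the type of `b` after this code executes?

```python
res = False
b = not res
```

'not' always returns bool

bool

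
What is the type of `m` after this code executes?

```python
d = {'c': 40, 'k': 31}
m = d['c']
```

Accessing dict[str, int] with key 'c' returns int value 40

int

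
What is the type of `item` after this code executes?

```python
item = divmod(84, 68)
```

divmod() returns a tuple (quotient, remainder)

tuple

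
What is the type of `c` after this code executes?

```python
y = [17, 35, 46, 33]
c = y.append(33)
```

list.append() returns None (mutates in place)

NoneType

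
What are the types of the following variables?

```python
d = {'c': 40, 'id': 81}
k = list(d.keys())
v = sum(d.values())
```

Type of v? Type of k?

sum of int values returns int; list(...) returns list

int, list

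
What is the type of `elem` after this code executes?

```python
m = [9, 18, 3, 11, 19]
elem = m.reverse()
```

list.reverse() returns None

NoneType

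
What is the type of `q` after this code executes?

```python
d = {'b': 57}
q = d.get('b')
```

dict.get() returns the value (int) when key is found

int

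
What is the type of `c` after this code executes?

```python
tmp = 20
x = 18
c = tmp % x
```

int % int returns int (20 % 18 = 2)

int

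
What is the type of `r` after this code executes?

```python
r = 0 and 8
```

'and' returns the first falsy value (0, which is int)

int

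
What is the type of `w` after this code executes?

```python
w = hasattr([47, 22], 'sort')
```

hasattr() returns bool

bool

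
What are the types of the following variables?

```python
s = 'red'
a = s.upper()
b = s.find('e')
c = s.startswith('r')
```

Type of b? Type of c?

str.find() returns int; str.startswith() returns bool

int, bool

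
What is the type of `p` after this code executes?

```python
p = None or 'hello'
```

'or' with None returns the other value ('hello', str)

str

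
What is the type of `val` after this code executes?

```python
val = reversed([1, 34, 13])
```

reversed() on a list returns a list_reverseiterator

list_reverseiterator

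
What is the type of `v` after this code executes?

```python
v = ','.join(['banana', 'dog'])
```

str.join() returns str

str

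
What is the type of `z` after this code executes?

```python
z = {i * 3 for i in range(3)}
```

A set comprehension {expr for x in iterable} produces a set

set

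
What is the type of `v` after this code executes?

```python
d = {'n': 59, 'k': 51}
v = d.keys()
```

.keys() returns a dict_keys view object

dict_keys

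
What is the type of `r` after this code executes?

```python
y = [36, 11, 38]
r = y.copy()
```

list.copy() returns list

list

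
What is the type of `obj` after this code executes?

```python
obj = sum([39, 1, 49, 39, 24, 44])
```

sum() of ints returns int

int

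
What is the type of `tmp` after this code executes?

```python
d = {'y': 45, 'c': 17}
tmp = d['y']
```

Accessing dict[str, int] with key 'y' returns int value 45

int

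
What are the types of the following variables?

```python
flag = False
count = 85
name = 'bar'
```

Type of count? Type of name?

count is int; name is str

int, str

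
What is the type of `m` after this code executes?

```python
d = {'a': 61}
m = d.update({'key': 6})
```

dict.update() returns None

NoneType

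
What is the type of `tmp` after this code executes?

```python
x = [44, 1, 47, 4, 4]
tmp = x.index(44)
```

list.index() returns int

int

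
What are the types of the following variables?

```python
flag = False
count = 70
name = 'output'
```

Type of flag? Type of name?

flag is bool; name is str

bool, str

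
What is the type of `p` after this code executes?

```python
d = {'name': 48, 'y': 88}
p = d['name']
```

Accessing dict[str, int] with key 'name' returns int value 48

int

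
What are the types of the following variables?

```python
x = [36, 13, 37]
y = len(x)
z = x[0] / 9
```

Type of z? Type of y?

int / int returns float; len() returns int

float, int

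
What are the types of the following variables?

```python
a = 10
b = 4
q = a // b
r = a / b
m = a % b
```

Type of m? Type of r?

int % int returns int; int / int returns float

int, float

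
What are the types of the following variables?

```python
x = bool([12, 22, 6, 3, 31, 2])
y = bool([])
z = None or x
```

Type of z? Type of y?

None or <bool> returns the bool; bool() returns bool

bool, bool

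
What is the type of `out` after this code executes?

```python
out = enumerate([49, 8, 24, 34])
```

enumerate() returns an enumerate iterator object

enumerate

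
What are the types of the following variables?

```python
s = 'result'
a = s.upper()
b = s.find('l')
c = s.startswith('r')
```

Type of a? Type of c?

str.upper() returns str; str.startswith() returns bool

str, bool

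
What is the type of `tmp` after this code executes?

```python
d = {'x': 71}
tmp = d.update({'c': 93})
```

dict.update() returns None

NoneType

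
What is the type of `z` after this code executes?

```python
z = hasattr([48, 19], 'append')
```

hasattr() returns bool

bool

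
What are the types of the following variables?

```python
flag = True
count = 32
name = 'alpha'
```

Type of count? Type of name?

count is int; name is str

int, str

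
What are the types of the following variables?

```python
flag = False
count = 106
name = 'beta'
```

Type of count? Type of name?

count is int; name is str

int, str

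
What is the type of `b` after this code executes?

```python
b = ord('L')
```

ord() returns int (Unicode code point)

int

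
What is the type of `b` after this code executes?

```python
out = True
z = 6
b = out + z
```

bool + int returns int (True is 1, so 1 + 6 = 7)

int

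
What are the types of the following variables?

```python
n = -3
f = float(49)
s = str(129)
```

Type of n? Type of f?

n is int; f is float

int, float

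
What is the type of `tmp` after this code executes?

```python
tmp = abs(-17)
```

abs() of int returns int

int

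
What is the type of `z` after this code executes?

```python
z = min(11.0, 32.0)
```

min() of floats returns float

float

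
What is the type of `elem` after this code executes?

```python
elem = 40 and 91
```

'and' returns the last value when all truthy (91, which is int)

int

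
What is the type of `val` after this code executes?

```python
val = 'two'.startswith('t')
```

str.startswith() returns bool

bool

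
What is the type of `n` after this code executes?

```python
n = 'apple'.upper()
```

str.upper() returns str

str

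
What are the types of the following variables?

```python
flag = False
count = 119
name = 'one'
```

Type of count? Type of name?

count is int; name is str

int, str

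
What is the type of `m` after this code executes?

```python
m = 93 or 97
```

'or' returns the first truthy value (93, which is int)

int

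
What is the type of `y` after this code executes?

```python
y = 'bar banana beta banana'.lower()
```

str.lower() returns str

str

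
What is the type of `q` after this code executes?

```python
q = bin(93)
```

bin() returns str representation

str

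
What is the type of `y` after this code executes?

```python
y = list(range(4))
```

list(range(...)) returns list

list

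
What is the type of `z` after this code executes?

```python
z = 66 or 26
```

'or' returns the first truthy value (66, which is int)

int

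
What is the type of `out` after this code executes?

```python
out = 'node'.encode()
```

str.encode() returns bytes

bytes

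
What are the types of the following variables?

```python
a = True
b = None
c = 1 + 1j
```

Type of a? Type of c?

a is bool; c is complex

bool, complex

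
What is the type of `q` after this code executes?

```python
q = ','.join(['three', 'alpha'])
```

str.join() returns str

str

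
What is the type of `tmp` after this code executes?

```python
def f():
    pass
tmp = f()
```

A function with no return statement returns None

NoneType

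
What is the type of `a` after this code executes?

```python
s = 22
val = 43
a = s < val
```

Comparison operators return bool

bool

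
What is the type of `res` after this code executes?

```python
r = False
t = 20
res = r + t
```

bool + int returns int (False is 0, so 0 + 20 = 20)

int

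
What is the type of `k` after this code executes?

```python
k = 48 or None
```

'or' returns first truthy value (48, int)

int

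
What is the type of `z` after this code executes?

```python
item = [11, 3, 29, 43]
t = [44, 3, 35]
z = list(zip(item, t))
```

list(zip(...)) returns a list of tuples

list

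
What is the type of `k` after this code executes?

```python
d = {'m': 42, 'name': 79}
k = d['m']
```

Accessing dict[str, int] with key 'm' returns int value 42

int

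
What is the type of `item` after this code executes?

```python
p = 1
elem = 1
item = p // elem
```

int // int returns int (1 // 1 = 1)

int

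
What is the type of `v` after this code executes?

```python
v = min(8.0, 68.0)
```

min() of floats returns float

float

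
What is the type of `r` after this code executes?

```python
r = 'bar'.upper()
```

str.upper() returns str

str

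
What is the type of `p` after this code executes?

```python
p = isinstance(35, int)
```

isinstance() returns bool

bool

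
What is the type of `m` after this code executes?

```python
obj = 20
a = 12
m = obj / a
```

int / int always returns float in Python 3 (20 / 12 = 1.66667)

float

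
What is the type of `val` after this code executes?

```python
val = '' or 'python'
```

'or' returns first truthy value ('python', which is str)

str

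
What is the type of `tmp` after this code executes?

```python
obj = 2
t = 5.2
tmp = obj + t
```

int + float returns float (2 + 5.2 = 7.2)

float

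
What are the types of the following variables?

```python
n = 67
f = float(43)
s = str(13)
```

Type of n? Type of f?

n is int; f is float

int, float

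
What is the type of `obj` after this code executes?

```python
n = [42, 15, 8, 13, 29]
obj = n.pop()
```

list.pop() returns the popped element (int here)

int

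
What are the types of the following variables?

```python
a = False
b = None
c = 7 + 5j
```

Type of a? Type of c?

a is bool; c is complex

bool, complex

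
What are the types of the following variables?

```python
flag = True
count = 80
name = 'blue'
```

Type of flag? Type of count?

flag is bool; count is int

bool, int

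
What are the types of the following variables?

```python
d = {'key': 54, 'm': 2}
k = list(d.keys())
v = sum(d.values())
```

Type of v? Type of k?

sum of int values returns int; list(...) returns list

int, list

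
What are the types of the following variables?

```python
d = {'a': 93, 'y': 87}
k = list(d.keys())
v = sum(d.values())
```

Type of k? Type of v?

list(...) returns list; sum of int values returns int

list, int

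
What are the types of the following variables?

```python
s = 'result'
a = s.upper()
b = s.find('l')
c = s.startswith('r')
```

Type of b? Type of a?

str.find() returns int; str.upper() returns str

int, str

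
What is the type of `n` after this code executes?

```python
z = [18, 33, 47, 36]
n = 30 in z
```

'in' operator returns bool

bool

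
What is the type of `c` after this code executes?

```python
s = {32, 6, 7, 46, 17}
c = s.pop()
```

Popping from a set of ints returns int

int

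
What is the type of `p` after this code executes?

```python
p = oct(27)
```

oct() returns str representation

str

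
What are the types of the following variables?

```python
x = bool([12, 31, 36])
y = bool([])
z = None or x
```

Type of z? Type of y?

None or <bool> returns the bool; bool() returns bool

bool, bool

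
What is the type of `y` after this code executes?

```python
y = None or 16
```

'or' with None returns the other value (16, int)

int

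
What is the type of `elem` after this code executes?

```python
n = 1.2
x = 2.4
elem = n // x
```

float // float returns float (floor division preserves float type)

float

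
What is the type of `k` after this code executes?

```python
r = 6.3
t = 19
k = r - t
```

float - int returns float (6.3 - 19 = -12.7)

float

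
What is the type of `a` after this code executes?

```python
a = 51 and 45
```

'and' returns the last value when all truthy (45, which is int)

int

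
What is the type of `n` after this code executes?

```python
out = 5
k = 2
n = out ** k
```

int ** positive int returns int (5 ** 2 = 25)

int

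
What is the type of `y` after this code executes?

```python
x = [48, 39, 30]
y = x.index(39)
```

list.index() returns int

int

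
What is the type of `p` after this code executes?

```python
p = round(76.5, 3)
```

round() with ndigits arg returns float

float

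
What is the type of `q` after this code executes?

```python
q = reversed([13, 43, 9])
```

reversed() on a list returns a list_reverseiterator

list_reverseiterator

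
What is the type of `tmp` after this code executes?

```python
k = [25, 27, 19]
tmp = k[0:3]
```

Slicing a list always returns a list

list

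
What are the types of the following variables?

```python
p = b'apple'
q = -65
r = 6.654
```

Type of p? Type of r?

p is bytes; r is float

bytes, float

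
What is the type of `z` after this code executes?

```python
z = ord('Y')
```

ord() returns int (Unicode code point)

int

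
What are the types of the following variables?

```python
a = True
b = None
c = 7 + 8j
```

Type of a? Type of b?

a is bool; b is NoneType

bool, NoneType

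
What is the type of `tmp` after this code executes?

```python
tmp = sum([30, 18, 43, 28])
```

sum() of ints returns int

int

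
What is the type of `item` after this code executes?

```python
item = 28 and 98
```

'and' returns the last value when all truthy (98, which is int)

int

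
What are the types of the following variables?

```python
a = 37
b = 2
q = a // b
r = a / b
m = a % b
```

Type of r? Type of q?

int / int returns float; int // int returns int

float, int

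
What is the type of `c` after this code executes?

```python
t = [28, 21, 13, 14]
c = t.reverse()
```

list.reverse() returns None

NoneType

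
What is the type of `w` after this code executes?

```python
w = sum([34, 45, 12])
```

sum() of ints returns int

int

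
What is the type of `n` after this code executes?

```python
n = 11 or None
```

'or' returns first truthy value (11, int)

int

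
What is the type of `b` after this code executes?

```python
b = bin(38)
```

bin() returns str representation

str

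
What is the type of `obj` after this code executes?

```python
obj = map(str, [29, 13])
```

map() returns a map iterator object

map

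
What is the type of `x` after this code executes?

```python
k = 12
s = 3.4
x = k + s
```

int + float returns float (12 + 3.4 = 15.4)

float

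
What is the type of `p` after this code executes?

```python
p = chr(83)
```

chr() returns str (single character)

str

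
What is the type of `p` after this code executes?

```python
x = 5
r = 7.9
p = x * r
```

int * float returns float (5 * 7.9 = 39.5)

float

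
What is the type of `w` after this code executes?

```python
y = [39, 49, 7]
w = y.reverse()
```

list.reverse() returns None

NoneType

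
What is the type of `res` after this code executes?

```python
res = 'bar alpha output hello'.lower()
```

str.lower() returns str

str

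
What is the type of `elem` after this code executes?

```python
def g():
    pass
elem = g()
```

A function with no return statement returns None

NoneType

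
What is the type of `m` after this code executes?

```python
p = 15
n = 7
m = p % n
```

int % int returns int (15 % 7 = 1)

int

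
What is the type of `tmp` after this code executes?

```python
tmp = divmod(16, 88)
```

divmod() returns a tuple (quotient, remainder)

tuple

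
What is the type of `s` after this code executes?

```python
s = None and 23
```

'and' returns first falsy value (None)

NoneType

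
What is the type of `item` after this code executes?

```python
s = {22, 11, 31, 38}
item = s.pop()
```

Popping from a set of ints returns int

int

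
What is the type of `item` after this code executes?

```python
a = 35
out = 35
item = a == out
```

Equality comparison returns bool

bool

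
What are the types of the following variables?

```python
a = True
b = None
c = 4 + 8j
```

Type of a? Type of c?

a is bool; c is complex

bool, complex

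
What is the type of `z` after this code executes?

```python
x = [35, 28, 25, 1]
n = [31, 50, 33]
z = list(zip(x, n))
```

list(zip(...)) returns a list of tuples

list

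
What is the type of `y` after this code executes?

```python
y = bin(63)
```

bin() returns str representation

str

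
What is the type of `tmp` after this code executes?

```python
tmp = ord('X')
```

ord() returns int (Unicode code point)

int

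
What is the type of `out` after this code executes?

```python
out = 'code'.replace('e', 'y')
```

str.replace() returns str

str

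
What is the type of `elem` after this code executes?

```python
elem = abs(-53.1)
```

abs() of float returns float

float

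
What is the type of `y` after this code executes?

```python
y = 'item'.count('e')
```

str.count() returns int

int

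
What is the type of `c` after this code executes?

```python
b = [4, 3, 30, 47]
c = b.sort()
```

list.sort() returns None (sorts in place)

NoneType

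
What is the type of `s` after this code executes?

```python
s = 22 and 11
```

'and' returns the last value when all truthy (11, which is int)

int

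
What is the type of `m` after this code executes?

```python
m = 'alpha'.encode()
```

str.encode() returns bytes

bytes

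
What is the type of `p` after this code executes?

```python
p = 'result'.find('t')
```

str.find() returns int (index, or -1)

int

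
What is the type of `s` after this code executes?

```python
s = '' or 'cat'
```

'or' returns first truthy value ('cat', which is str)

str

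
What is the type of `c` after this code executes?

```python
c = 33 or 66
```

'or' returns the first truthy value (33, which is int)

int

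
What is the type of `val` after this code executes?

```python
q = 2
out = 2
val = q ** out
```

int ** positive int returns int (2 ** 2 = 4)

int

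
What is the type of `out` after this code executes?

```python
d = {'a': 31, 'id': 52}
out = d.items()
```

dict.items() returns a dict_items view

dict_items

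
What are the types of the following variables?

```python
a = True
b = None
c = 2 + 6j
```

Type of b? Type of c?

b is NoneType; c is complex

NoneType, complex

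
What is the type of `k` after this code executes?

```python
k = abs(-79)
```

abs() of int returns int

int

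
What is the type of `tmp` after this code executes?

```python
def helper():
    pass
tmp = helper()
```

A function with no return statement returns None

NoneType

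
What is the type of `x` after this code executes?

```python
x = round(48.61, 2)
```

round() with ndigits arg returns float

float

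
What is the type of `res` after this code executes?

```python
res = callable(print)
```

callable() returns bool

bool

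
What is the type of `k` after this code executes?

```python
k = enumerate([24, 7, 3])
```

enumerate() returns an enumerate iterator object

enumerate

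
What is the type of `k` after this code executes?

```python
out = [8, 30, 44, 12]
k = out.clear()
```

list.clear() returns None

NoneType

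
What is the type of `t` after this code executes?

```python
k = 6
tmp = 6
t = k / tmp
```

int / int always returns float in Python 3 (6 / 6 = 1)

float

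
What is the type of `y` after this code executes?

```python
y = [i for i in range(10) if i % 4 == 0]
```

A list comprehension [...] produces a list

list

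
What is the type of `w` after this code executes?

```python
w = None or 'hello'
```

'or' with None returns the other value ('hello', str)

str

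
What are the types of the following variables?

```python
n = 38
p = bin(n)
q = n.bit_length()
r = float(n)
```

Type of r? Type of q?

float() returns float; int.bit_length() returns int

float, int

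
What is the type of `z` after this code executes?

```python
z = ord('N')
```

ord() returns int (Unicode code point)

int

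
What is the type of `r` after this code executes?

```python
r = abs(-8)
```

abs() of int returns int

int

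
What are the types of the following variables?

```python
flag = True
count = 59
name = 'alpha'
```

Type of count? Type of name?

count is int; name is str

int, str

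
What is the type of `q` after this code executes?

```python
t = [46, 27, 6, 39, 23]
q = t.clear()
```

list.clear() returns None

NoneType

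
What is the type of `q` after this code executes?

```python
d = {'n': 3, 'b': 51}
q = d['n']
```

Accessing dict[str, int] with key 'n' returns int value 3

int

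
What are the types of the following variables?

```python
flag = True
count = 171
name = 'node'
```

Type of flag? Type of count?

flag is bool; count is int

bool, int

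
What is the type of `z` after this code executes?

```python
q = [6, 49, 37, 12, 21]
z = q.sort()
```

list.sort() returns None (sorts in place)

NoneType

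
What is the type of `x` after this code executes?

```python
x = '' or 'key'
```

'or' returns first truthy value ('key', which is str)

str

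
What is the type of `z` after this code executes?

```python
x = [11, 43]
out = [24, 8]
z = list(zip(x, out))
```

list(zip(...)) returns a list of tuples

list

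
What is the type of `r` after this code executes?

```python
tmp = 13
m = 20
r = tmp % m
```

int % int returns int (13 % 20 = 13)

int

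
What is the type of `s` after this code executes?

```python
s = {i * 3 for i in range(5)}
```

A set comprehension {expr for x in iterable} produces a set

set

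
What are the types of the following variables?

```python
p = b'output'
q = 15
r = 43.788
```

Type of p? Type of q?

p is bytes; q is int

bytes, int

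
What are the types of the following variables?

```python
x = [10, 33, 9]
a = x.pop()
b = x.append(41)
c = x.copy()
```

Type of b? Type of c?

list.append() returns None; list.copy() returns list

NoneType, list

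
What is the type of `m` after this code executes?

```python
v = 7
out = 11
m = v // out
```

int // int returns int (7 // 11 = 0)

int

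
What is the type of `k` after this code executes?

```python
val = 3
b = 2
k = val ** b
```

int ** positive int returns int (3 ** 2 = 9)

int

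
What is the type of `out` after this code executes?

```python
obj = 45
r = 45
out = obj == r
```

Equality comparison returns bool

bool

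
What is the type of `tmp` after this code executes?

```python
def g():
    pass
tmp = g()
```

A function with no return statement returns None

NoneType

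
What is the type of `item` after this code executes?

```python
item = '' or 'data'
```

'or' returns first truthy value ('data', which is str)

str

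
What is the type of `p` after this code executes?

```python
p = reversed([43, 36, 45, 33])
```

reversed() on a list returns a list_reverseiterator

list_reverseiterator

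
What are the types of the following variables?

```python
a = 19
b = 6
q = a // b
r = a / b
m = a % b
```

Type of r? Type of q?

int / int returns float; int // int returns int

float, int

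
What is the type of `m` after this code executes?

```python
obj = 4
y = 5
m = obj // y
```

int // int returns int (4 // 5 = 0)

int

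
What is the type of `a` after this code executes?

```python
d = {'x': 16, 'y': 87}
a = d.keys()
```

.keys() returns a dict_keys view object

dict_keys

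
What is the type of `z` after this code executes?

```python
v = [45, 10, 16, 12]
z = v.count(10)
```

list.count() returns int

int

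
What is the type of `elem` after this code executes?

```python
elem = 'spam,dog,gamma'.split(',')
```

str.split() returns list

list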